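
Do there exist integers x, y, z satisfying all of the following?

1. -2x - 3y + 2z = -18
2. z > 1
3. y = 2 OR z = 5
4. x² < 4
Yes

Take x = -1, y = 10, z = 5. Substituting into each constraint:
  (1) -2(-1) - 3(10) + 2(5) = -18 ✓
  (2) 5 > 1 ✓
  (3) z = 5, target 5 ✓ (second branch holds)
  (4) x² = (-1)² = 1, and 1 < 4 ✓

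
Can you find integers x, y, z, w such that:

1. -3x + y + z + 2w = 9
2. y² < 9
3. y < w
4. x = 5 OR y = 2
Yes

Take x = 5, y = -1, z = 25, w = 0. Substituting into each constraint:
  (1) -3(5) + (-1) + 25 + 2(0) = 9 ✓
  (2) y² = (-1)² = 1, and 1 < 9 ✓
  (3) -1 < 0 ✓
  (4) x = 5, target 5 ✓ (first branch holds)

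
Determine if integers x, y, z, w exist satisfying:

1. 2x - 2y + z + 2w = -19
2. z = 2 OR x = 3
Yes

Take x = 3, y = 0, z = 3, w = -14. Substituting into each constraint:
  (1) 2(3) - 2(0) + 3 + 2(-14) = -19 ✓
  (2) x = 3, target 3 ✓ (second branch holds)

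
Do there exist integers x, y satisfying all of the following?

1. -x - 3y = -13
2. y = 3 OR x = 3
Yes

Take x = 4, y = 3. Substituting into each constraint:
  (1) (-4) - 3(3) = -13 ✓
  (2) y = 3, target 3 ✓ (first branch holds)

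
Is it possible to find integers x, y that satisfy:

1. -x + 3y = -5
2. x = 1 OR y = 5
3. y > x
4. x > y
No

A contradictory subset is {y > x, x > y}. No integer assignment can satisfy these jointly:

  - y > x: bounds one variable relative to another variable
  - x > y: bounds one variable relative to another variable

Direct contradiction: y > x and x > y cannot both hold.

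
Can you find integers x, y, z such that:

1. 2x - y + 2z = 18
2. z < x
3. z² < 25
Yes

Take x = 1, y = -16, z = 0. Substituting into each constraint:
  (1) 2(1) + 16 + 2(0) = 18 ✓
  (2) 0 < 1 ✓
  (3) z² = (0)² = 0, and 0 < 25 ✓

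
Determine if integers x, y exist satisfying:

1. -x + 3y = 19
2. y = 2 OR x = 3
Yes

Take x = -13, y = 2. Substituting into each constraint:
  (1) 13 + 3(2) = 19 ✓
  (2) y = 2, target 2 ✓ (first branch holds)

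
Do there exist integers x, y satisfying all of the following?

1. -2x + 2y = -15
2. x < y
No

Even the single constraint (-2x + 2y = -15) is infeasible over the integers.

  - -2x + 2y = -15: every term on the left is divisible by 2, so the LHS ≡ 0 (mod 2), but the RHS -15 is not — no integer solution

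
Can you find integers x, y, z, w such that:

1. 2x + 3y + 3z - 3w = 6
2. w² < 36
Yes

Take x = 0, y = 0, z = 0, w = -2. Substituting into each constraint:
  (1) 2(0) + 3(0) + 3(0) - 3(-2) = 6 ✓
  (2) w² = (-2)² = 4, and 4 < 36 ✓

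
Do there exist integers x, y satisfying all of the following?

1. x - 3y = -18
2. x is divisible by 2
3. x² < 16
Yes

Take x = 0, y = 6. Substituting into each constraint:
  (1) 0 - 3(6) = -18 ✓
  (2) 0 = 2 × 0, remainder 0 ✓
  (3) x² = (0)² = 0, and 0 < 16 ✓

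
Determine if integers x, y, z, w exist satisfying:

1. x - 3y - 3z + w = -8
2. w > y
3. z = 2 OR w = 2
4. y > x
Yes

Take x = -4, y = 1, z = 1, w = 2. Substituting into each constraint:
  (1) (-4) - 3(1) - 3(1) + 2 = -8 ✓
  (2) 2 > 1 ✓
  (3) w = 2, target 2 ✓ (second branch holds)
  (4) 1 > -4 ✓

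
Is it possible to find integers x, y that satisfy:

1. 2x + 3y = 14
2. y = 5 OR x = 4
Yes

Take x = 4, y = 2. Substituting into each constraint:
  (1) 2(4) + 3(2) = 14 ✓
  (2) x = 4, target 4 ✓ (second branch holds)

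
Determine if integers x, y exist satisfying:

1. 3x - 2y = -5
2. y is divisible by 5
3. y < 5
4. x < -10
Yes

Take x = -15, y = -20. Substituting into each constraint:
  (1) 3(-15) - 2(-20) = -5 ✓
  (2) -20 = 5 × -4, remainder 0 ✓
  (3) -20 < 5 ✓
  (4) -15 < -10 ✓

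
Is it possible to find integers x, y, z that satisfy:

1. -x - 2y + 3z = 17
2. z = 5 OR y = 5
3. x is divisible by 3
Yes

Take x = -15, y = 5, z = 4. Substituting into each constraint:
  (1) 15 - 2(5) + 3(4) = 17 ✓
  (2) y = 5, target 5 ✓ (second branch holds)
  (3) -15 = 3 × -5, remainder 0 ✓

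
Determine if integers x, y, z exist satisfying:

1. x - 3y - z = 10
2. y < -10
Yes

Take x = 0, y = -11, z = 23. Substituting into each constraint:
  (1) 0 - 3(-11) + (-23) = 10 ✓
  (2) -11 < -10 ✓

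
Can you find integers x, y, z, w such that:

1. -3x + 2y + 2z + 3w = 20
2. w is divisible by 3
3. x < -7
Yes

Take x = -8, y = -2, z = 0, w = 0. Substituting into each constraint:
  (1) -3(-8) + 2(-2) + 2(0) + 3(0) = 20 ✓
  (2) 0 = 3 × 0, remainder 0 ✓
  (3) -8 < -7 ✓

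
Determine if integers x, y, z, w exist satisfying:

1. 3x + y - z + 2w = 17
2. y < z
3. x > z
Yes

Take x = 0, y = -2, z = -1, w = 9. Substituting into each constraint:
  (1) 3(0) + (-2) + 1 + 2(9) = 17 ✓
  (2) -2 < -1 ✓
  (3) 0 > -1 ✓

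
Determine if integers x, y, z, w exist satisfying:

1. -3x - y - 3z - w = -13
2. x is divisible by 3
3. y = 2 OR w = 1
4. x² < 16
Yes

Take x = 0, y = 2, z = 0, w = 11. Substituting into each constraint:
  (1) -3(0) + (-2) - 3(0) + (-11) = -13 ✓
  (2) 0 = 3 × 0, remainder 0 ✓
  (3) y = 2, target 2 ✓ (first branch holds)
  (4) x² = (0)² = 0, and 0 < 16 ✓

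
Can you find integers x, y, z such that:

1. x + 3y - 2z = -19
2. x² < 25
Yes

Take x = 1, y = 0, z = 10. Substituting into each constraint:
  (1) 1 + 3(0) - 2(10) = -19 ✓
  (2) x² = (1)² = 1, and 1 < 25 ✓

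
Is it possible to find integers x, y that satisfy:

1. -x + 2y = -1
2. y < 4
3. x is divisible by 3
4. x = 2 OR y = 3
No

The full constraint system is jointly infeasible over the integers. Each constraint and what it forces:

  - -x + 2y = -1: is a linear equation tying the variables together
  - y < 4: bounds one variable relative to a constant
  - x is divisible by 3: restricts x to multiples of 3
  - x = 2 OR y = 3: forces a choice: either x = 2 or y = 3

Split on the disjunction (x = 2 OR y = 3):
  • If x = 2: this contradicts the divisibility constraint — 2 is not a multiple of 3.
  • If y = 3: with y = 3, writing x = 3x', every remaining term of the linear equation is divisible by 3, so the left side is ≡ 0 (mod 3); but the right side -7 ≡ 2 (mod 3). No integers can satisfy it.
Both branches are infeasible, so the system has no integer solution.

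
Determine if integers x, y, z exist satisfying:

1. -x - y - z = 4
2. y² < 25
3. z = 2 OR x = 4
Yes

Take x = -5, y = -1, z = 2. Substituting into each constraint:
  (1) 5 + 1 + (-2) = 4 ✓
  (2) y² = (-1)² = 1, and 1 < 25 ✓
  (3) z = 2, target 2 ✓ (first branch holds)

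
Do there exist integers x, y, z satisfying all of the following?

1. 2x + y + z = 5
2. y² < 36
Yes

Take x = 0, y = 0, z = 5. Substituting into each constraint:
  (1) 2(0) + 0 + 5 = 5 ✓
  (2) y² = (0)² = 0, and 0 < 36 ✓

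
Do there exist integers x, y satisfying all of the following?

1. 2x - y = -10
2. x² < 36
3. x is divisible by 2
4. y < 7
Yes

Take x = -2, y = 6. Substituting into each constraint:
  (1) 2(-2) + (-6) = -10 ✓
  (2) x² = (-2)² = 4, and 4 < 36 ✓
  (3) -2 = 2 × -1, remainder 0 ✓
  (4) 6 < 7 ✓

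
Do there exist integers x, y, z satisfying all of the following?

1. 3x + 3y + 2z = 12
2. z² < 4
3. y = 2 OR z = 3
Yes

Take x = 2, y = 2, z = 0. Substituting into each constraint:
  (1) 3(2) + 3(2) + 2(0) = 12 ✓
  (2) z² = (0)² = 0, and 0 < 4 ✓
  (3) y = 2, target 2 ✓ (first branch holds)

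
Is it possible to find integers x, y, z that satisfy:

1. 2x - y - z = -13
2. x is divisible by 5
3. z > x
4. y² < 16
Yes

Take x = 0, y = 2, z = 11. Substituting into each constraint:
  (1) 2(0) + (-2) + (-11) = -13 ✓
  (2) 0 = 5 × 0, remainder 0 ✓
  (3) 11 > 0 ✓
  (4) y² = (2)² = 4, and 4 < 16 ✓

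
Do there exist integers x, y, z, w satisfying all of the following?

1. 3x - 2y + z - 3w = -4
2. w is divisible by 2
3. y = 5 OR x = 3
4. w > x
Yes

Take x = 3, y = 0, z = -1, w = 4. Substituting into each constraint:
  (1) 3(3) - 2(0) + (-1) - 3(4) = -4 ✓
  (2) 4 = 2 × 2, remainder 0 ✓
  (3) x = 3, target 3 ✓ (second branch holds)
  (4) 4 > 3 ✓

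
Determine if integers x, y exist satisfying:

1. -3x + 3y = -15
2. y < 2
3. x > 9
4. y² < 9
No

A contradictory subset is {-3x + 3y = -15, y < 2, x > 9}. No integer assignment can satisfy these jointly:

  - -3x + 3y = -15: is a linear equation tying the variables together
  - y < 2: bounds one variable relative to a constant
  - x > 9: bounds one variable relative to a constant

Range argument: with x ∈ [10, ∞], y ∈ [−∞, 1], the left side of the equation is at most -27, but the right side is -15 > -27. No integer solution exists.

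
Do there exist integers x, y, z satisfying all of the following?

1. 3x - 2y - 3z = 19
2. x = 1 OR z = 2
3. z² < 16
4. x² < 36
Yes

Take x = 1, y = -11, z = 2. Substituting into each constraint:
  (1) 3(1) - 2(-11) - 3(2) = 19 ✓
  (2) x = 1, target 1 ✓ (first branch holds)
  (3) z² = (2)² = 4, and 4 < 16 ✓
  (4) x² = (1)² = 1, and 1 < 36 ✓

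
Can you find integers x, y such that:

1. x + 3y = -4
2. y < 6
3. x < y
Yes

Take x = -4, y = 0. Substituting into each constraint:
  (1) (-4) + 3(0) = -4 ✓
  (2) 0 < 6 ✓
  (3) -4 < 0 ✓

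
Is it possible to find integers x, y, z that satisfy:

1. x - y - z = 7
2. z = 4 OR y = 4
Yes

Take x = 0, y = 4, z = -11. Substituting into each constraint:
  (1) 0 + (-4) + 11 = 7 ✓
  (2) y = 4, target 4 ✓ (second branch holds)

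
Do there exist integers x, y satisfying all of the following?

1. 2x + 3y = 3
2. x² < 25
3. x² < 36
Yes

Take x = 0, y = 1. Substituting into each constraint:
  (1) 2(0) + 3(1) = 3 ✓
  (2) x² = (0)² = 0, and 0 < 25 ✓
  (3) x² = (0)² = 0, and 0 < 36 ✓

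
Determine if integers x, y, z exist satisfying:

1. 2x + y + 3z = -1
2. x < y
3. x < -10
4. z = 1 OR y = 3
Yes

Take x = -11, y = 3, z = 6. Substituting into each constraint:
  (1) 2(-11) + 3 + 3(6) = -1 ✓
  (2) -11 < 3 ✓
  (3) -11 < -10 ✓
  (4) y = 3, target 3 ✓ (second branch holds)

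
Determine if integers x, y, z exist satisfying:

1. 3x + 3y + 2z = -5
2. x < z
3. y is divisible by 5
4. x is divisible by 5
Yes

Take x = 0, y = -5, z = 5. Substituting into each constraint:
  (1) 3(0) + 3(-5) + 2(5) = -5 ✓
  (2) 0 < 5 ✓
  (3) -5 = 5 × -1, remainder 0 ✓
  (4) 0 = 5 × 0, remainder 0 ✓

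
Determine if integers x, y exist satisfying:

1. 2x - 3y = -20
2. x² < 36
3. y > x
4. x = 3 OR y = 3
No

A contradictory subset is {2x - 3y = -20, x = 3 OR y = 3}. No integer assignment can satisfy these jointly:

  - 2x - 3y = -20: is a linear equation tying the variables together
  - x = 3 OR y = 3: forces a choice: either x = 3 or y = 3

Split on the disjunction (x = 3 OR y = 3):
  • If x = 3: with x = 3, every remaining term of the linear equation is divisible by 3, so the left side is ≡ 0 (mod 3); but the right side -26 ≡ 1 (mod 3). No integers can satisfy it.
  • If y = 3: with y = 3, every remaining term of the linear equation is divisible by 2, so the left side is ≡ 0 (mod 2); but the right side -11 ≡ 1 (mod 2). No integers can satisfy it.
Both branches are infeasible, so the system has no integer solution.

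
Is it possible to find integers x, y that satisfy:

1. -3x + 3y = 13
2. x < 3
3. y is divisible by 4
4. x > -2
No

Even the single constraint (-3x + 3y = 13) is infeasible over the integers.

  - -3x + 3y = 13: every term on the left is divisible by 3, so the LHS ≡ 0 (mod 3), but the RHS 13 is not — no integer solution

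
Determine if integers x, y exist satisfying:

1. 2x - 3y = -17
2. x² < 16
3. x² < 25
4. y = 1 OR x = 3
No

A contradictory subset is {2x - 3y = -17, x² < 16, y = 1 OR x = 3}. No integer assignment can satisfy these jointly:

  - 2x - 3y = -17: is a linear equation tying the variables together
  - x² < 16: restricts x to |x| ≤ 3
  - y = 1 OR x = 3: forces a choice: either y = 1 or x = 3

Split on the disjunction (y = 1 OR x = 3):
  • If y = 1: the equation forces x = -7, but x² < 16 requires |x| ≤ 3.
  • If x = 3: with x = 3, every remaining term of the linear equation is divisible by 3, so the left side is ≡ 0 (mod 3); but the right side -23 ≡ 1 (mod 3). No integers can satisfy it.
Both branches are infeasible, so the system has no integer solution.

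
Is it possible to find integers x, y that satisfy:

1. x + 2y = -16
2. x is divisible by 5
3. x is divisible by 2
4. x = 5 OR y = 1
No

A contradictory subset is {x + 2y = -16, x is divisible by 5, x = 5 OR y = 1}. No integer assignment can satisfy these jointly:

  - x + 2y = -16: is a linear equation tying the variables together
  - x is divisible by 5: restricts x to multiples of 5
  - x = 5 OR y = 1: forces a choice: either x = 5 or y = 1

Split on the disjunction (x = 5 OR y = 1):
  • If x = 5: with x = 5, every remaining term of the linear equation is divisible by 2, so the left side is ≡ 0 (mod 2); but the right side -21 ≡ 1 (mod 2). No integers can satisfy it.
  • If y = 1: with y = 1, writing x = 5x', every remaining term of the linear equation is divisible by 5, so the left side is ≡ 0 (mod 5); but the right side -18 ≡ 2 (mod 5). No integers can satisfy it.
Both branches are infeasible, so the system has no integer solution.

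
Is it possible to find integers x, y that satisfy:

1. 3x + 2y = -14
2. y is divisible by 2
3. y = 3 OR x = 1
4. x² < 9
No

A contradictory subset is {3x + 2y = -14, y = 3 OR x = 1}. No integer assignment can satisfy these jointly:

  - 3x + 2y = -14: is a linear equation tying the variables together
  - y = 3 OR x = 1: forces a choice: either y = 3 or x = 1

Split on the disjunction (y = 3 OR x = 1):
  • If y = 3: with y = 3, every remaining term of the linear equation is divisible by 3, so the left side is ≡ 0 (mod 3); but the right side -20 ≡ 1 (mod 3). No integers can satisfy it.
  • If x = 1: with x = 1, every remaining term of the linear equation is divisible by 2, so the left side is ≡ 0 (mod 2); but the right side -17 ≡ 1 (mod 2). No integers can satisfy it.
Both branches are infeasible, so the system has no integer solution.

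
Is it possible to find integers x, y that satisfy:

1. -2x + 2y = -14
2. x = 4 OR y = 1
Yes

Take x = 8, y = 1. Substituting into each constraint:
  (1) -2(8) + 2(1) = -14 ✓
  (2) y = 1, target 1 ✓ (second branch holds)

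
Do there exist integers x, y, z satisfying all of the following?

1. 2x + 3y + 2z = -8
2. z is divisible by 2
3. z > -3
Yes

Take x = 0, y = -4, z = 2. Substituting into each constraint:
  (1) 2(0) + 3(-4) + 2(2) = -8 ✓
  (2) 2 = 2 × 1, remainder 0 ✓
  (3) 2 > -3 ✓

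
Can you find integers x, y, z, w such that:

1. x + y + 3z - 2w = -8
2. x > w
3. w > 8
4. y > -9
Yes

Take x = 10, y = 0, z = 0, w = 9. Substituting into each constraint:
  (1) 10 + 0 + 3(0) - 2(9) = -8 ✓
  (2) 10 > 9 ✓
  (3) 9 > 8 ✓
  (4) 0 > -9 ✓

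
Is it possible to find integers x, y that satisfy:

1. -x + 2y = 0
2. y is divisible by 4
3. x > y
Yes

Take x = 8, y = 4. Substituting into each constraint:
  (1) (-8) + 2(4) = 0 ✓
  (2) 4 = 4 × 1, remainder 0 ✓
  (3) 8 > 4 ✓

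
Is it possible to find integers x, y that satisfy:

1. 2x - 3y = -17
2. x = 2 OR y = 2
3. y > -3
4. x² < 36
Yes

Take x = 2, y = 7. Substituting into each constraint:
  (1) 2(2) - 3(7) = -17 ✓
  (2) x = 2, target 2 ✓ (first branch holds)
  (3) 7 > -3 ✓
  (4) x² = (2)² = 4, and 4 < 36 ✓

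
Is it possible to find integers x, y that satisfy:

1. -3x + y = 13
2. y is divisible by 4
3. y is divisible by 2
Yes

Take x = -3, y = 4. Substituting into each constraint:
  (1) -3(-3) + 4 = 13 ✓
  (2) 4 = 4 × 1, remainder 0 ✓
  (3) 4 = 2 × 2, remainder 0 ✓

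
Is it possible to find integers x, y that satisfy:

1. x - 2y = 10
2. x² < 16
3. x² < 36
Yes

Take x = 0, y = -5. Substituting into each constraint:
  (1) 0 - 2(-5) = 10 ✓
  (2) x² = (0)² = 0, and 0 < 16 ✓
  (3) x² = (0)² = 0, and 0 < 36 ✓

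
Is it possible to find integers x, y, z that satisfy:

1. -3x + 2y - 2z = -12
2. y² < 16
Yes

Take x = 4, y = 0, z = 0. Substituting into each constraint:
  (1) -3(4) + 2(0) - 2(0) = -12 ✓
  (2) y² = (0)² = 0, and 0 < 16 ✓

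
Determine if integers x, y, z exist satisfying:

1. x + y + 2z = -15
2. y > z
Yes

Take x = -13, y = 0, z = -1. Substituting into each constraint:
  (1) (-13) + 0 + 2(-1) = -15 ✓
  (2) 0 > -1 ✓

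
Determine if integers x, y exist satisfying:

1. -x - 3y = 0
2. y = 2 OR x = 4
Yes

Take x = -6, y = 2. Substituting into each constraint:
  (1) 6 - 3(2) = 0 ✓
  (2) y = 2, target 2 ✓ (first branch holds)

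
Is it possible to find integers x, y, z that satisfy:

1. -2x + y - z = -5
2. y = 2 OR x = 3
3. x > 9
Yes

Take x = 10, y = 2, z = -13. Substituting into each constraint:
  (1) -2(10) + 2 + 13 = -5 ✓
  (2) y = 2, target 2 ✓ (first branch holds)
  (3) 10 > 9 ✓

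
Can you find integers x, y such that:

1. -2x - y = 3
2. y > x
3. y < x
No

A contradictory subset is {y > x, y < x}. No integer assignment can satisfy these jointly:

  - y > x: bounds one variable relative to another variable
  - y < x: bounds one variable relative to another variable

Direct contradiction: y > x and x > y cannot both hold.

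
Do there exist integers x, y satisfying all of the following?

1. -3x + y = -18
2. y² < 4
Yes

Take x = 6, y = 0. Substituting into each constraint:
  (1) -3(6) + 0 = -18 ✓
  (2) y² = (0)² = 0, and 0 < 4 ✓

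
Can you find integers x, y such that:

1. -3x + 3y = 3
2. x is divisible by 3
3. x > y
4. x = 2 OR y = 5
No

A contradictory subset is {-3x + 3y = 3, x > y}. No integer assignment can satisfy these jointly:

  - -3x + 3y = 3: is a linear equation tying the variables together
  - x > y: bounds one variable relative to another variable

From the equation, x − y = -1, i.e. x − y = -1; but x > y requires x − y ≥ 1. Contradiction.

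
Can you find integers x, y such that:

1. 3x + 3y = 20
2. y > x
No

Even the single constraint (3x + 3y = 20) is infeasible over the integers.

  - 3x + 3y = 20: every term on the left is divisible by 3, so the LHS ≡ 0 (mod 3), but the RHS 20 is not — no integer solution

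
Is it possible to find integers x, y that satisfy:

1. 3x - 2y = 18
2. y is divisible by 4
Yes

Take x = 6, y = 0. Substituting into each constraint:
  (1) 3(6) - 2(0) = 18 ✓
  (2) 0 = 4 × 0, remainder 0 ✓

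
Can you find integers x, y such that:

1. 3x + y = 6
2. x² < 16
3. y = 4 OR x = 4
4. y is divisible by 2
No

A contradictory subset is {3x + y = 6, x² < 16, y = 4 OR x = 4}. No integer assignment can satisfy these jointly:

  - 3x + y = 6: is a linear equation tying the variables together
  - x² < 16: restricts x to |x| ≤ 3
  - y = 4 OR x = 4: forces a choice: either y = 4 or x = 4

Split on the disjunction (y = 4 OR x = 4):
  • If y = 4: with y = 4, every remaining term of the linear equation is divisible by 3, so the left side is ≡ 0 (mod 3); but the right side 2 ≡ 2 (mod 3). No integers can satisfy it.
  • If x = 4: this contradicts x² < 16, which requires |x| ≤ 3.
Both branches are infeasible, so the system has no integer solution.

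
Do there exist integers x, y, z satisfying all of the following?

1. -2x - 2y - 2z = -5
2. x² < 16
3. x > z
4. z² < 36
No

Even the single constraint (-2x - 2y - 2z = -5) is infeasible over the integers.

  - -2x - 2y - 2z = -5: every term on the left is divisible by 2, so the LHS ≡ 0 (mod 2), but the RHS -5 is not — no integer solution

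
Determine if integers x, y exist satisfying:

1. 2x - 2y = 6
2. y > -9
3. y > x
No

A contradictory subset is {2x - 2y = 6, y > x}. No integer assignment can satisfy these jointly:

  - 2x - 2y = 6: is a linear equation tying the variables together
  - y > x: bounds one variable relative to another variable

From the equation, x − y = 3, i.e. y − x = -3; but y > x requires y − x ≥ 1. Contradiction.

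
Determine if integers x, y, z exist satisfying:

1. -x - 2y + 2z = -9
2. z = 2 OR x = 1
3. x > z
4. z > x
No

A contradictory subset is {x > z, z > x}. No integer assignment can satisfy these jointly:

  - x > z: bounds one variable relative to another variable
  - z > x: bounds one variable relative to another variable

Direct contradiction: x > z and z > x cannot both hold.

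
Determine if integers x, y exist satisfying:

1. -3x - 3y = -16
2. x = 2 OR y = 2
No

Even the single constraint (-3x - 3y = -16) is infeasible over the integers.

  - -3x - 3y = -16: every term on the left is divisible by 3, so the LHS ≡ 0 (mod 3), but the RHS -16 is not — no integer solution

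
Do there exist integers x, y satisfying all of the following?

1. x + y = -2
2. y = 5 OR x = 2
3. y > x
Yes

Take x = -7, y = 5. Substituting into each constraint:
  (1) (-7) + 5 = -2 ✓
  (2) y = 5, target 5 ✓ (first branch holds)
  (3) 5 > -7 ✓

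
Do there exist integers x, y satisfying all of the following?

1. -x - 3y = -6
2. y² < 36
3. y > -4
Yes

Take x = 0, y = 2. Substituting into each constraint:
  (1) 0 - 3(2) = -6 ✓
  (2) y² = (2)² = 4, and 4 < 36 ✓
  (3) 2 > -4 ✓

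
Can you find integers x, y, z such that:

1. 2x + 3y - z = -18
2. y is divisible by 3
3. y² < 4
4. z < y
Yes

Take x = -10, y = 0, z = -2. Substituting into each constraint:
  (1) 2(-10) + 3(0) + 2 = -18 ✓
  (2) 0 = 3 × 0, remainder 0 ✓
  (3) y² = (0)² = 0, and 0 < 4 ✓
  (4) -2 < 0 ✓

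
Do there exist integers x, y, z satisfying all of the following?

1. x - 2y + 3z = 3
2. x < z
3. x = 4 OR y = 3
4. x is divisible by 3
Yes

Take x = 0, y = 3, z = 3. Substituting into each constraint:
  (1) 0 - 2(3) + 3(3) = 3 ✓
  (2) 0 < 3 ✓
  (3) y = 3, target 3 ✓ (second branch holds)
  (4) 0 = 3 × 0, remainder 0 ✓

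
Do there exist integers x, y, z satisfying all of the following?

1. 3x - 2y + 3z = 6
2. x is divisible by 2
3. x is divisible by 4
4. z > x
Yes

Take x = 0, y = 0, z = 2. Substituting into each constraint:
  (1) 3(0) - 2(0) + 3(2) = 6 ✓
  (2) 0 = 2 × 0, remainder 0 ✓
  (3) 0 = 4 × 0, remainder 0 ✓
  (4) 2 > 0 ✓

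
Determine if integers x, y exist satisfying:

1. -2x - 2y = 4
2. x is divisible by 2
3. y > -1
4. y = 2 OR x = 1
Yes

Take x = -4, y = 2. Substituting into each constraint:
  (1) -2(-4) - 2(2) = 4 ✓
  (2) -4 = 2 × -2, remainder 0 ✓
  (3) 2 > -1 ✓
  (4) y = 2, target 2 ✓ (first branch holds)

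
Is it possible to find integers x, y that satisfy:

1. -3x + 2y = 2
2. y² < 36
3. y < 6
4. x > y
Yes

Take x = -4, y = -5. Substituting into each constraint:
  (1) -3(-4) + 2(-5) = 2 ✓
  (2) y² = (-5)² = 25, and 25 < 36 ✓
  (3) -5 < 6 ✓
  (4) -4 > -5 ✓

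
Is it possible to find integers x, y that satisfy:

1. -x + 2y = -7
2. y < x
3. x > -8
Yes

Take x = -5, y = -6. Substituting into each constraint:
  (1) 5 + 2(-6) = -7 ✓
  (2) -6 < -5 ✓
  (3) -5 > -8 ✓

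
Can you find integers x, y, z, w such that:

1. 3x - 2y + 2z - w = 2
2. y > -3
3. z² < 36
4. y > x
Yes

Take x = 0, y = 1, z = 2, w = 0. Substituting into each constraint:
  (1) 3(0) - 2(1) + 2(2) + 0 = 2 ✓
  (2) 1 > -3 ✓
  (3) z² = (2)² = 4, and 4 < 36 ✓
  (4) 1 > 0 ✓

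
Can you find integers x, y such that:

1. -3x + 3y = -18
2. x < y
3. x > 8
No

A contradictory subset is {-3x + 3y = -18, x < y}. No integer assignment can satisfy these jointly:

  - -3x + 3y = -18: is a linear equation tying the variables together
  - x < y: bounds one variable relative to another variable

From the equation, x − y = 6, i.e. y − x = -6; but y > x requires y − x ≥ 1. Contradiction.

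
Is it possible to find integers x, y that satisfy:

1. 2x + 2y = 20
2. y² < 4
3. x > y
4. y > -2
Yes

Take x = 10, y = 0. Substituting into each constraint:
  (1) 2(10) + 2(0) = 20 ✓
  (2) y² = (0)² = 0, and 0 < 4 ✓
  (3) 10 > 0 ✓
  (4) 0 > -2 ✓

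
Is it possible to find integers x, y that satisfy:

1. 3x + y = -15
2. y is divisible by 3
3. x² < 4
Yes

Take x = -1, y = -12. Substituting into each constraint:
  (1) 3(-1) + (-12) = -15 ✓
  (2) -12 = 3 × -4, remainder 0 ✓
  (3) x² = (-1)² = 1, and 1 < 4 ✓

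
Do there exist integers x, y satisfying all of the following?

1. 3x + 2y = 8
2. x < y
Yes

Take x = 0, y = 4. Substituting into each constraint:
  (1) 3(0) + 2(4) = 8 ✓
  (2) 0 < 4 ✓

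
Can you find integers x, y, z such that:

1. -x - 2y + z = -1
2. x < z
Yes

Take x = -1, y = 1, z = 0. Substituting into each constraint:
  (1) 1 - 2(1) + 0 = -1 ✓
  (2) -1 < 0 ✓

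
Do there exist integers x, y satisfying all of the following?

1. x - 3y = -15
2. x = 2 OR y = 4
Yes

Take x = -3, y = 4. Substituting into each constraint:
  (1) (-3) - 3(4) = -15 ✓
  (2) y = 4, target 4 ✓ (second branch holds)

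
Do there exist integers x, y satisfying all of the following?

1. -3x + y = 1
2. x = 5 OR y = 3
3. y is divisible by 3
No

The full constraint system is jointly infeasible over the integers. Each constraint and what it forces:

  - -3x + y = 1: is a linear equation tying the variables together
  - x = 5 OR y = 3: forces a choice: either x = 5 or y = 3
  - y is divisible by 3: restricts y to multiples of 3

Modular obstruction: writing y = 3y', every remaining term of the linear equation is divisible by 3, so the left side is ≡ 0 (mod 3); but the right side 1 ≡ 1 (mod 3). No integers can satisfy it.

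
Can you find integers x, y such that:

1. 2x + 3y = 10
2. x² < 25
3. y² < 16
Yes

Take x = 2, y = 2. Substituting into each constraint:
  (1) 2(2) + 3(2) = 10 ✓
  (2) x² = (2)² = 4, and 4 < 25 ✓
  (3) y² = (2)² = 4, and 4 < 16 ✓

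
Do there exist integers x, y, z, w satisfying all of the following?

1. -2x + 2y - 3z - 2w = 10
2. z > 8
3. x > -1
Yes

Take x = 0, y = 0, z = 10, w = -20. Substituting into each constraint:
  (1) -2(0) + 2(0) - 3(10) - 2(-20) = 10 ✓
  (2) 10 > 8 ✓
  (3) 0 > -1 ✓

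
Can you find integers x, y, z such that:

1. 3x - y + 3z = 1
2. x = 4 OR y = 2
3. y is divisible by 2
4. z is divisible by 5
Yes

Take x = 4, y = -4, z = -5. Substituting into each constraint:
  (1) 3(4) + 4 + 3(-5) = 1 ✓
  (2) x = 4, target 4 ✓ (first branch holds)
  (3) -4 = 2 × -2, remainder 0 ✓
  (4) -5 = 5 × -1, remainder 0 ✓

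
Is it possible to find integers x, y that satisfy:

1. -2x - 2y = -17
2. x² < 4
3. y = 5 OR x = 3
No

Even the single constraint (-2x - 2y = -17) is infeasible over the integers.

  - -2x - 2y = -17: every term on the left is divisible by 2, so the LHS ≡ 0 (mod 2), but the RHS -17 is not — no integer solution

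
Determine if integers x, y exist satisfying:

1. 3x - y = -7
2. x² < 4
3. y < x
No

The full constraint system is jointly infeasible over the integers. Each constraint and what it forces:

  - 3x - y = -7: is a linear equation tying the variables together
  - x² < 4: restricts x to |x| ≤ 1
  - y < x: bounds one variable relative to another variable

Propagating the comparison: y < x and x ≤ 1 give y ≤ 0. Range argument: with x ∈ [-1, 1], y ∈ [−∞, 0], the left side of the equation is at least -3, but the right side is -7 < -3. No integer solution exists.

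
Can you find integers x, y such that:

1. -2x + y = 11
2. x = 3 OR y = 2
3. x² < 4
No

The full constraint system is jointly infeasible over the integers. Each constraint and what it forces:

  - -2x + y = 11: is a linear equation tying the variables together
  - x = 3 OR y = 2: forces a choice: either x = 3 or y = 2
  - x² < 4: restricts x to |x| ≤ 1

Split on the disjunction (x = 3 OR y = 2):
  • If x = 3: this contradicts x² < 4, which requires |x| ≤ 1.
  • If y = 2: with y = 2, every remaining term of the linear equation is divisible by 2, so the left side is ≡ 0 (mod 2); but the right side 9 ≡ 1 (mod 2). No integers can satisfy it.
Both branches are infeasible, so the system has no integer solution.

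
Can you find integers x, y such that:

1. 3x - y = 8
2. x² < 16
Yes

Take x = 0, y = -8. Substituting into each constraint:
  (1) 3(0) + 8 = 8 ✓
  (2) x² = (0)² = 0, and 0 < 16 ✓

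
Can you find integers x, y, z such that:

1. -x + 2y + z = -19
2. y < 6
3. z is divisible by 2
Yes

Take x = 1, y = -9, z = 0. Substituting into each constraint:
  (1) (-1) + 2(-9) + 0 = -19 ✓
  (2) -9 < 6 ✓
  (3) 0 = 2 × 0, remainder 0 ✓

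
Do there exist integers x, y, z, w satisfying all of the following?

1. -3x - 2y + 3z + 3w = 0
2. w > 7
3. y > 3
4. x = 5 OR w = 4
Yes

Take x = 5, y = 6, z = 0, w = 9. Substituting into each constraint:
  (1) -3(5) - 2(6) + 3(0) + 3(9) = 0 ✓
  (2) 9 > 7 ✓
  (3) 6 > 3 ✓
  (4) x = 5, target 5 ✓ (first branch holds)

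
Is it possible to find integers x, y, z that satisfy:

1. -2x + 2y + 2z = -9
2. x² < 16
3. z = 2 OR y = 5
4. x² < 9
No

Even the single constraint (-2x + 2y + 2z = -9) is infeasible over the integers.

  - -2x + 2y + 2z = -9: every term on the left is divisible by 2, so the LHS ≡ 0 (mod 2), but the RHS -9 is not — no integer solution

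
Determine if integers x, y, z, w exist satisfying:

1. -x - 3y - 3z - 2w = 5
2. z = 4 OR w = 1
Yes

Take x = -1, y = 0, z = -2, w = 1. Substituting into each constraint:
  (1) 1 - 3(0) - 3(-2) - 2(1) = 5 ✓
  (2) w = 1, target 1 ✓ (second branch holds)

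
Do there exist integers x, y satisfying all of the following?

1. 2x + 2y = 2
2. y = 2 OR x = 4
Yes

Take x = -1, y = 2. Substituting into each constraint:
  (1) 2(-1) + 2(2) = 2 ✓
  (2) y = 2, target 2 ✓ (first branch holds)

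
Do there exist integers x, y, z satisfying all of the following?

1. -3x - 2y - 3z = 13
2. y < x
Yes

Take x = 2, y = 1, z = -7. Substituting into each constraint:
  (1) -3(2) - 2(1) - 3(-7) = 13 ✓
  (2) 1 < 2 ✓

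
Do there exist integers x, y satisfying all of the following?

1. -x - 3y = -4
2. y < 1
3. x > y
Yes

Take x = 4, y = 0. Substituting into each constraint:
  (1) (-4) - 3(0) = -4 ✓
  (2) 0 < 1 ✓
  (3) 4 > 0 ✓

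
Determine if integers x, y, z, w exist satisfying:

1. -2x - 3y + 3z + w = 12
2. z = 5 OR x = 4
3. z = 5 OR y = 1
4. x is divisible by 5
Yes

Take x = 0, y = 0, z = 5, w = -3. Substituting into each constraint:
  (1) -2(0) - 3(0) + 3(5) + (-3) = 12 ✓
  (2) z = 5, target 5 ✓ (first branch holds)
  (3) z = 5, target 5 ✓ (first branch holds)
  (4) 0 = 5 × 0, remainder 0 ✓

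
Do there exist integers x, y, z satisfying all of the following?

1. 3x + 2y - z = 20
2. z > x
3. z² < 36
Yes

Take x = -2, y = 13, z = 0. Substituting into each constraint:
  (1) 3(-2) + 2(13) + 0 = 20 ✓
  (2) 0 > -2 ✓
  (3) z² = (0)² = 0, and 0 < 36 ✓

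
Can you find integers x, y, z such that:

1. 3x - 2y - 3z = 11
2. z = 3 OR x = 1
Yes

Take x = 1, y = -4, z = 0. Substituting into each constraint:
  (1) 3(1) - 2(-4) - 3(0) = 11 ✓
  (2) x = 1, target 1 ✓ (second branch holds)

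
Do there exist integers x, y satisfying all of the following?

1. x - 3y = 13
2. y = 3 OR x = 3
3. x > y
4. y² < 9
No

A contradictory subset is {x - 3y = 13, y = 3 OR x = 3, y² < 9}. No integer assignment can satisfy these jointly:

  - x - 3y = 13: is a linear equation tying the variables together
  - y = 3 OR x = 3: forces a choice: either y = 3 or x = 3
  - y² < 9: restricts y to |y| ≤ 2

Split on the disjunction (y = 3 OR x = 3):
  • If y = 3: this contradicts y² < 9, which requires |y| ≤ 2.
  • If x = 3: with x = 3, every remaining term of the linear equation is divisible by 3, so the left side is ≡ 0 (mod 3); but the right side 10 ≡ 1 (mod 3). No integers can satisfy it.
Both branches are infeasible, so the system has no integer solution.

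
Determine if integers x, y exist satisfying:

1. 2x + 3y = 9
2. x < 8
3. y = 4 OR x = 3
Yes

Take x = 3, y = 1. Substituting into each constraint:
  (1) 2(3) + 3(1) = 9 ✓
  (2) 3 < 8 ✓
  (3) x = 3, target 3 ✓ (second branch holds)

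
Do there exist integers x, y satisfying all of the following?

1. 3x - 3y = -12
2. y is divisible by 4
Yes

Take x = -4, y = 0. Substituting into each constraint:
  (1) 3(-4) - 3(0) = -12 ✓
  (2) 0 = 4 × 0, remainder 0 ✓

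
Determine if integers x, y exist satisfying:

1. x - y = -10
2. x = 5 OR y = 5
Yes

Take x = -5, y = 5. Substituting into each constraint:
  (1) (-5) + (-5) = -10 ✓
  (2) y = 5, target 5 ✓ (second branch holds)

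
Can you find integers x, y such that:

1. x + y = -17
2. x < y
Yes

Take x = -17, y = 0. Substituting into each constraint:
  (1) (-17) + 0 = -17 ✓
  (2) -17 < 0 ✓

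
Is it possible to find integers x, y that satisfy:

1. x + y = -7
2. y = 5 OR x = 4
Yes

Take x = 4, y = -11. Substituting into each constraint:
  (1) 4 + (-11) = -7 ✓
  (2) x = 4, target 4 ✓ (second branch holds)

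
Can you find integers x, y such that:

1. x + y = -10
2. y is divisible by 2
Yes

Take x = -10, y = 0. Substituting into each constraint:
  (1) (-10) + 0 = -10 ✓
  (2) 0 = 2 × 0, remainder 0 ✓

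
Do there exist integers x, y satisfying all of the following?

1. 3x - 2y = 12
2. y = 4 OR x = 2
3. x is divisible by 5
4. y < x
No

A contradictory subset is {3x - 2y = 12, y = 4 OR x = 2, x is divisible by 5}. No integer assignment can satisfy these jointly:

  - 3x - 2y = 12: is a linear equation tying the variables together
  - y = 4 OR x = 2: forces a choice: either y = 4 or x = 2
  - x is divisible by 5: restricts x to multiples of 5

Split on the disjunction (y = 4 OR x = 2):
  • If y = 4: with y = 4, writing x = 5x', every remaining term of the linear equation is divisible by 15, so the left side is ≡ 0 (mod 15); but the right side 20 ≡ 5 (mod 15). No integers can satisfy it.
  • If x = 2: this contradicts the divisibility constraint — 2 is not a multiple of 5.
Both branches are infeasible, so the system has no integer solution.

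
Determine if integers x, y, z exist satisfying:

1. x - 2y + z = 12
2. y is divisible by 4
Yes

Take x = 0, y = 0, z = 12. Substituting into each constraint:
  (1) 0 - 2(0) + 12 = 12 ✓
  (2) 0 = 4 × 0, remainder 0 ✓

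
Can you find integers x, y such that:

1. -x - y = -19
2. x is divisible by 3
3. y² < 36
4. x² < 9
No

The full constraint system is jointly infeasible over the integers. Each constraint and what it forces:

  - -x - y = -19: is a linear equation tying the variables together
  - x is divisible by 3: restricts x to multiples of 3
  - y² < 36: restricts y to |y| ≤ 5
  - x² < 9: restricts x to |x| ≤ 2

Range argument: with x ∈ [-2, 2], y ∈ [-5, 5], the left side of the equation is at least -7, but the right side is -19 < -7. No integer solution exists.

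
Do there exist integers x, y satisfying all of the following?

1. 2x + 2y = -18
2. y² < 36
Yes

Take x = -9, y = 0. Substituting into each constraint:
  (1) 2(-9) + 2(0) = -18 ✓
  (2) y² = (0)² = 0, and 0 < 36 ✓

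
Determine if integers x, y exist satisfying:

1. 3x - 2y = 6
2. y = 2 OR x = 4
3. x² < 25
Yes

Take x = 4, y = 3. Substituting into each constraint:
  (1) 3(4) - 2(3) = 6 ✓
  (2) x = 4, target 4 ✓ (second branch holds)
  (3) x² = (4)² = 16, and 16 < 25 ✓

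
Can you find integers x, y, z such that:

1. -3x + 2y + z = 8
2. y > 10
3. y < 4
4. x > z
No

A contradictory subset is {y > 10, y < 4}. No integer assignment can satisfy these jointly:

  - y > 10: bounds one variable relative to a constant
  - y < 4: bounds one variable relative to a constant

Direct contradiction: the bounds on y require y ≥ 11 and y ≤ 3 simultaneously, which is empty.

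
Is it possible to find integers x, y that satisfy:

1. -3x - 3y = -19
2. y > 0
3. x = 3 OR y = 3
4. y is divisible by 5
No

Even the single constraint (-3x - 3y = -19) is infeasible over the integers.

  - -3x - 3y = -19: every term on the left is divisible by 3, so the LHS ≡ 0 (mod 3), but the RHS -19 is not — no integer solution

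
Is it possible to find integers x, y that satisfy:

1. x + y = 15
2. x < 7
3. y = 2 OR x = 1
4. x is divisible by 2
No

The full constraint system is jointly infeasible over the integers. Each constraint and what it forces:

  - x + y = 15: is a linear equation tying the variables together
  - x < 7: bounds one variable relative to a constant
  - y = 2 OR x = 1: forces a choice: either y = 2 or x = 1
  - x is divisible by 2: restricts x to multiples of 2

Split on the disjunction (y = 2 OR x = 1):
  • If y = 2: with y = 2, writing x = 2x', every remaining term of the linear equation is divisible by 2, so the left side is ≡ 0 (mod 2); but the right side 13 ≡ 1 (mod 2). No integers can satisfy it.
  • If x = 1: this contradicts the divisibility constraint — 1 is not a multiple of 2.
Both branches are infeasible, so the system has no integer solution.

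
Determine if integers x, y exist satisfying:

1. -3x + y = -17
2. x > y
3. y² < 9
Yes

Take x = 5, y = -2. Substituting into each constraint:
  (1) -3(5) + (-2) = -17 ✓
  (2) 5 > -2 ✓
  (3) y² = (-2)² = 4, and 4 < 9 ✓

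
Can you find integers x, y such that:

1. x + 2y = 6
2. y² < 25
Yes

Take x = 0, y = 3. Substituting into each constraint:
  (1) 0 + 2(3) = 6 ✓
  (2) y² = (3)² = 9, and 9 < 25 ✓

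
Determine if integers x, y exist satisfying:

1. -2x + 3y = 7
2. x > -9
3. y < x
Yes

Take x = 10, y = 9. Substituting into each constraint:
  (1) -2(10) + 3(9) = 7 ✓
  (2) 10 > -9 ✓
  (3) 9 < 10 ✓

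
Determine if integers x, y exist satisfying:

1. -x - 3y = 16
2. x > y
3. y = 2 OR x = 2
Yes

Take x = 2, y = -6. Substituting into each constraint:
  (1) (-2) - 3(-6) = 16 ✓
  (2) 2 > -6 ✓
  (3) x = 2, target 2 ✓ (second branch holds)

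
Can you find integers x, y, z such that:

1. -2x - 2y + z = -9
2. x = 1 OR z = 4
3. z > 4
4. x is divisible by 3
No

A contradictory subset is {x = 1 OR z = 4, z > 4, x is divisible by 3}. No integer assignment can satisfy these jointly:

  - x = 1 OR z = 4: forces a choice: either x = 1 or z = 4
  - z > 4: bounds one variable relative to a constant
  - x is divisible by 3: restricts x to multiples of 3

Split on the disjunction (x = 1 OR z = 4):
  • If x = 1: this contradicts the divisibility constraint — 1 is not a multiple of 3.
  • If z = 4: this contradicts the bound z ≥ 5.
Both branches are infeasible, so the system has no integer solution.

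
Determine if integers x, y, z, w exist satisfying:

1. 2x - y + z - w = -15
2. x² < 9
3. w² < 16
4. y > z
Yes

Take x = 0, y = 15, z = 0, w = 0. Substituting into each constraint:
  (1) 2(0) + (-15) + 0 + 0 = -15 ✓
  (2) x² = (0)² = 0, and 0 < 9 ✓
  (3) w² = (0)² = 0, and 0 < 16 ✓
  (4) 15 > 0 ✓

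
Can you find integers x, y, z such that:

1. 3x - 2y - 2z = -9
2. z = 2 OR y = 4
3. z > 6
Yes

Take x = 5, y = 4, z = 8. Substituting into each constraint:
  (1) 3(5) - 2(4) - 2(8) = -9 ✓
  (2) y = 4, target 4 ✓ (second branch holds)
  (3) 8 > 6 ✓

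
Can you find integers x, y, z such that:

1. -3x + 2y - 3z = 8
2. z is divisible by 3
Yes

Take x = 0, y = 4, z = 0. Substituting into each constraint:
  (1) -3(0) + 2(4) - 3(0) = 8 ✓
  (2) 0 = 3 × 0, remainder 0 ✓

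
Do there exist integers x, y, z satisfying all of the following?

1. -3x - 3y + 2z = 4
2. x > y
Yes

Take x = 0, y = -2, z = -1. Substituting into each constraint:
  (1) -3(0) - 3(-2) + 2(-1) = 4 ✓
  (2) 0 > -2 ✓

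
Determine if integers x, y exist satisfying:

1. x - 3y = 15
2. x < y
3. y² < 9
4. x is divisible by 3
No

A contradictory subset is {x - 3y = 15, x < y, y² < 9}. No integer assignment can satisfy these jointly:

  - x - 3y = 15: is a linear equation tying the variables together
  - x < y: bounds one variable relative to another variable
  - y² < 9: restricts y to |y| ≤ 2

Propagating the comparison: x < y and y ≤ 2 give x ≤ 1. Range argument: with x ∈ [−∞, 1], y ∈ [-2, 2], the left side of the equation is at most 7, but the right side is 15 > 7. No integer solution exists.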